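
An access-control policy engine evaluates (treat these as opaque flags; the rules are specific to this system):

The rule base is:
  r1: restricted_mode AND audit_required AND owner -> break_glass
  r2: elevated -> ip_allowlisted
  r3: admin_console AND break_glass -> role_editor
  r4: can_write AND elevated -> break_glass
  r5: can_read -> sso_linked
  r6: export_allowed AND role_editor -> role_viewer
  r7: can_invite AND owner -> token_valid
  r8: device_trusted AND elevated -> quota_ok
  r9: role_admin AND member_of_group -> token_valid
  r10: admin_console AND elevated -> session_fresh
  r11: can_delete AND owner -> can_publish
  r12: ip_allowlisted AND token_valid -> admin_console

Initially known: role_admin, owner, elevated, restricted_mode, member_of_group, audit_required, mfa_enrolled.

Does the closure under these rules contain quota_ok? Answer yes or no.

no

[1] r1 [restricted_mode AND audit_required AND owner -> break_glass]; r2 [elevated -> ip_allowlisted]; r9 [role_admin AND member_of_group -> token_valid]. ⇒ new: break_glass, ip_allowlisted, token_valid.
[2] r12 [ip_allowlisted AND token_valid -> admin_console]. ⇒ new: admin_console.
[3] r3 [admin_console AND break_glass -> role_editor]; r10 [admin_console AND elevated -> session_fresh]. ⇒ new: role_editor, session_fresh.
Fixed point reached. quota_ok is concluded only by r8; r8 needs device_trusted (never derived).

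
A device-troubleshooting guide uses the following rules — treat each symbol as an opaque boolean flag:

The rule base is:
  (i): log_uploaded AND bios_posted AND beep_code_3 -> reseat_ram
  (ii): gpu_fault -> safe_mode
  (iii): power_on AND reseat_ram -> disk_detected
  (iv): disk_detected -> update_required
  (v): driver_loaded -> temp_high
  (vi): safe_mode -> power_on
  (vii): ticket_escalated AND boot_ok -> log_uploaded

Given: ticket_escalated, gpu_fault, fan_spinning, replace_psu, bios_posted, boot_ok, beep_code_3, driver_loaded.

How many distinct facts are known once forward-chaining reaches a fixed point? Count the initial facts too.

15

Round 1 — (ii), (v), (vii), derive safe_mode, temp_high, log_uploaded.
Round 2 — (i), (vi), derive reseat_ram, power_on.
Round 3 — (iii), derive disk_detected.
Round 4 — (iv), derive update_required.
Closure: {beep_code_3, bios_posted, boot_ok, disk_detected, driver_loaded, fan_spinning, gpu_fault, log_uploaded, power_on, replace_psu, reseat_ram, safe_mode, temp_high, ticket_escalated, update_required} — 15 facts.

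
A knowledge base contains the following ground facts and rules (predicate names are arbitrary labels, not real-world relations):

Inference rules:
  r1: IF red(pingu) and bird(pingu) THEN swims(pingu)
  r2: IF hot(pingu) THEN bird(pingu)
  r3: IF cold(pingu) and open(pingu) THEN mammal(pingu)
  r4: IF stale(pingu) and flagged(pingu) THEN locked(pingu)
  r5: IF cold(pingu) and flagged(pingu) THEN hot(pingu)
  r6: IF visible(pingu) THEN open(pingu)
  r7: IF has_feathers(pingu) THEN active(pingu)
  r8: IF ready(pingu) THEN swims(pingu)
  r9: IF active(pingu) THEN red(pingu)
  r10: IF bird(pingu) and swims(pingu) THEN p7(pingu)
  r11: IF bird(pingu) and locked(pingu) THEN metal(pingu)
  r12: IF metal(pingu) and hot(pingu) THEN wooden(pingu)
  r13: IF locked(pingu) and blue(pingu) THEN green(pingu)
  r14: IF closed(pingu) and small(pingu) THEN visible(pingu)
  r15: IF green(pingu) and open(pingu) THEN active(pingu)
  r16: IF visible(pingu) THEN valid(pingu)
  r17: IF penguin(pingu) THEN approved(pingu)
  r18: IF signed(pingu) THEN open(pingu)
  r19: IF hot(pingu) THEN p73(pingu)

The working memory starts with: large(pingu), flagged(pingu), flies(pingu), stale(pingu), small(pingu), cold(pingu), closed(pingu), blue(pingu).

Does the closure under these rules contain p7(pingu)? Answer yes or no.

Round 1: r4 [IF stale(pingu) and flagged(pingu) THEN locked(pingu)]; r5 [IF cold(pingu) and flagged(pingu) THEN hot(pingu)]; r14 [IF closed(pingu) and small(pingu) THEN visible(pingu)]. Adds locked(pingu), hot(pingu), visible(pingu).
Round 2: r2 [IF hot(pingu) THEN bird(pingu)]; r6 [IF visible(pingu) THEN open(pingu)]; r13 [IF locked(pingu) and blue(pingu) THEN green(pingu)]; r16 [IF visible(pingu) THEN valid(pingu)]; r19 [IF hot(pingu) THEN p73(pingu)]. Adds bird(pingu), open(pingu), green(pingu), valid(pingu), p73(pingu).
Round 3: r3 [IF cold(pingu) and open(pingu) THEN mammal(pingu)]; r11 [IF bird(pingu) and locked(pingu) THEN metal(pingu)]; r15 [IF green(pingu) and open(pingu) THEN active(pingu)]. Adds mammal(pingu), metal(pingu), active(pingu).
Round 4: r9 [IF active(pingu) THEN red(pingu)]; r12 [IF metal(pingu) and hot(pingu) THEN wooden(pingu)]. Adds red(pingu), wooden(pingu).
Round 5: r1 [IF red(pingu) and bird(pingu) THEN swims(pingu)]. Adds swims(pingu).
Round 6: r10 [IF bird(pingu) and swims(pingu) THEN p7(pingu)]. Adds p7(pingu).
p7(pingu) appears in round 6, so it is derivable.

yes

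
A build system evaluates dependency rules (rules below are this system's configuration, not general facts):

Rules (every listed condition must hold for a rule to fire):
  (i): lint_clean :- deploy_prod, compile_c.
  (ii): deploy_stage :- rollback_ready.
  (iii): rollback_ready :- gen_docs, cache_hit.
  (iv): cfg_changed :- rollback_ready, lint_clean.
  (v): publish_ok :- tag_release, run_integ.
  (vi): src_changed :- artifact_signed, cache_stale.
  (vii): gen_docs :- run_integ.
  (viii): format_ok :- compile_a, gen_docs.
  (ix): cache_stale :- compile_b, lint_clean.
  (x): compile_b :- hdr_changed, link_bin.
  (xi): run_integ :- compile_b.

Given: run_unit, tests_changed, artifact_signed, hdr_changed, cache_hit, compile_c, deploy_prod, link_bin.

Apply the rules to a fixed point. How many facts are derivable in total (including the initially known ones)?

Round 1 — (i), (x), derive lint_clean, compile_b.
Round 2 — (ix), (xi), derive cache_stale, run_integ.
Round 3 — (vi), (vii), derive src_changed, gen_docs.
Round 4 — (iii), derive rollback_ready.
Round 5 — (ii), (iv), derive deploy_stage, cfg_changed.
Closure: {artifact_signed, cache_hit, cache_stale, cfg_changed, compile_b, compile_c, deploy_prod, deploy_stage, gen_docs, hdr_changed, link_bin, lint_clean, rollback_ready, run_integ, run_unit, src_changed, tests_changed} — 17 facts.

17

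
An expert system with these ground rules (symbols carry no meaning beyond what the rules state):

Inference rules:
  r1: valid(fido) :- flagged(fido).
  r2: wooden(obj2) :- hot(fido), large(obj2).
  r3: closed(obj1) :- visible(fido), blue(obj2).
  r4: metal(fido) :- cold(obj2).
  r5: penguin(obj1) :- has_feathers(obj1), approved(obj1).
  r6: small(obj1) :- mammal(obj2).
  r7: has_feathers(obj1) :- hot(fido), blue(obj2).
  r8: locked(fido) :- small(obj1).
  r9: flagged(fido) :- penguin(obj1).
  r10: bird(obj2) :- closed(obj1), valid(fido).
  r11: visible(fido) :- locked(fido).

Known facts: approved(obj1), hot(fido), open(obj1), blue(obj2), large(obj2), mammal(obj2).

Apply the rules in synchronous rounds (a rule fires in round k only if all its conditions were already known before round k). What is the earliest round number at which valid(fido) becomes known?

4

Round 1 fires r2, r6, r7, giving wooden(obj2), small(obj1), has_feathers(obj1).
Round 2 fires r5, r8, giving penguin(obj1), locked(fido).
Round 3 fires r9, r11, giving flagged(fido), visible(fido).
Round 4 fires r1, r3, giving valid(fido), closed(obj1).
valid(fido) first appears in round 4.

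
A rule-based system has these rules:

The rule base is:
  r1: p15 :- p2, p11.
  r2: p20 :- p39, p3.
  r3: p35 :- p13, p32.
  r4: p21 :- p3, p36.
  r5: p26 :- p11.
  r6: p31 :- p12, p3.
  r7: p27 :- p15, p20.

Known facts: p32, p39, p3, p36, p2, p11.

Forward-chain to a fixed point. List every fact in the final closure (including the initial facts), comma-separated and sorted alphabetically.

Round 1: r1 [p15 :- p2, p11.]; r2 [p20 :- p39, p3.]; r4 [p21 :- p3, p36.]; r5 [p26 :- p11.]. Adds p15, p20, p21, p26.
Round 2: r7 [p27 :- p15, p20.]. Adds p27.

p11, p15, p2, p20, p21, p26, p27, p3, p32, p36, p39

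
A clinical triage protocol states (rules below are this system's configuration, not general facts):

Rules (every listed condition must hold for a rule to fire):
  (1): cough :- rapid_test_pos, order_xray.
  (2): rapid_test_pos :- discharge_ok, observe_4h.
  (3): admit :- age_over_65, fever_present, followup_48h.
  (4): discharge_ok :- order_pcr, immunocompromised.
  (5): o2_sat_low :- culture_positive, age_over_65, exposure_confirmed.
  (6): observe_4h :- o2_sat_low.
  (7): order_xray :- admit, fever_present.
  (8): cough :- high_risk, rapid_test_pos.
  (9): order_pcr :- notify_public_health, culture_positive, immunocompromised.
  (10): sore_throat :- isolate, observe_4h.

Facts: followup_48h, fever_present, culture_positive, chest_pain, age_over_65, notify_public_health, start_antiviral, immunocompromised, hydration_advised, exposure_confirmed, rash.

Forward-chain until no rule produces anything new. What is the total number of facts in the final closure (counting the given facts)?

Round 1: (3) [admit :- age_over_65, fever_present, followup_48h.]; (5) [o2_sat_low :- culture_positive, age_over_65, exposure_confirmed.]; (9) [order_pcr :- notify_public_health, culture_positive, immunocompromised.]. Adds admit, o2_sat_low, order_pcr.
Round 2: (4) [discharge_ok :- order_pcr, immunocompromised.]; (6) [observe_4h :- o2_sat_low.]; (7) [order_xray :- admit, fever_present.]. Adds discharge_ok, observe_4h, order_xray.
Round 3: (2) [rapid_test_pos :- discharge_ok, observe_4h.]. Adds rapid_test_pos.
Round 4: (1) [cough :- rapid_test_pos, order_xray.]. Adds cough.
Closure: {admit, age_over_65, chest_pain, cough, culture_positive, discharge_ok, exposure_confirmed, fever_present, followup_48h, hydration_advised, immunocompromised, notify_public_health, o2_sat_low, observe_4h, order_pcr, order_xray, rapid_test_pos, rash, start_antiviral} — 19 facts.

19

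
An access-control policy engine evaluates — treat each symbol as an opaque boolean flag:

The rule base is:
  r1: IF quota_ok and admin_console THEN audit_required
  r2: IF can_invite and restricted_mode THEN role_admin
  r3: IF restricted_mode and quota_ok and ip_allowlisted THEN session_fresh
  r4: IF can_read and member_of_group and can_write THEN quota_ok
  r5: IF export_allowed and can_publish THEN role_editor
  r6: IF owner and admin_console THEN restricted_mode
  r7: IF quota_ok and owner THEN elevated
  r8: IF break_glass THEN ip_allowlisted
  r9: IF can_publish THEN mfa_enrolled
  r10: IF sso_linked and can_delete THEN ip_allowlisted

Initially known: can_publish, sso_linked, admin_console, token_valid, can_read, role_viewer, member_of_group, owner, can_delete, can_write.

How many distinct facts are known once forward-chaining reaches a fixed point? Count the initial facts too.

[1] r4 [IF can_read and member_of_group and can_write THEN quota_ok]; r6 [IF owner and admin_console THEN restricted_mode]; r9 [IF can_publish THEN mfa_enrolled]; r10 [IF sso_linked and can_delete THEN ip_allowlisted]. ⇒ new: quota_ok, restricted_mode, mfa_enrolled, ip_allowlisted.
[2] r1 [IF quota_ok and admin_console THEN audit_required]; r3 [IF restricted_mode and quota_ok and ip_allowlisted THEN session_fresh]; r7 [IF quota_ok and owner THEN elevated]. ⇒ new: audit_required, session_fresh, elevated.
Closure: {admin_console, audit_required, can_delete, can_publish, can_read, can_write, elevated, ip_allowlisted, member_of_group, mfa_enrolled, owner, quota_ok, restricted_mode, role_viewer, session_fresh, sso_linked, token_valid} — 17 facts.

17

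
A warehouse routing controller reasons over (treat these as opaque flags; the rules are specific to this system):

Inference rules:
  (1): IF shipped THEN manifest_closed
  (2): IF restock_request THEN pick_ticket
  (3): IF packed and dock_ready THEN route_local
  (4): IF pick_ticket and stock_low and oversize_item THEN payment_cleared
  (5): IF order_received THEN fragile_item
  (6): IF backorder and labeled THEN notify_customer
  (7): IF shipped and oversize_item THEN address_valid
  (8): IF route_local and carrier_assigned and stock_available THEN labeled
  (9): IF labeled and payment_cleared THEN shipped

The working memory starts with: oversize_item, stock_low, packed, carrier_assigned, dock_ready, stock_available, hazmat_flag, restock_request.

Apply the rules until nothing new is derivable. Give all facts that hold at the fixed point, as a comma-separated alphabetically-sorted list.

address_valid, carrier_assigned, dock_ready, hazmat_flag, labeled, manifest_closed, oversize_item, packed, payment_cleared, pick_ticket, restock_request, route_local, shipped, stock_available, stock_low

Round 1 — (2), (3), derive pick_ticket, route_local.
Round 2 — (4), (8), derive payment_cleared, labeled.
Round 3 — (9), derive shipped.
Round 4 — (1), (7), derive manifest_closed, address_valid.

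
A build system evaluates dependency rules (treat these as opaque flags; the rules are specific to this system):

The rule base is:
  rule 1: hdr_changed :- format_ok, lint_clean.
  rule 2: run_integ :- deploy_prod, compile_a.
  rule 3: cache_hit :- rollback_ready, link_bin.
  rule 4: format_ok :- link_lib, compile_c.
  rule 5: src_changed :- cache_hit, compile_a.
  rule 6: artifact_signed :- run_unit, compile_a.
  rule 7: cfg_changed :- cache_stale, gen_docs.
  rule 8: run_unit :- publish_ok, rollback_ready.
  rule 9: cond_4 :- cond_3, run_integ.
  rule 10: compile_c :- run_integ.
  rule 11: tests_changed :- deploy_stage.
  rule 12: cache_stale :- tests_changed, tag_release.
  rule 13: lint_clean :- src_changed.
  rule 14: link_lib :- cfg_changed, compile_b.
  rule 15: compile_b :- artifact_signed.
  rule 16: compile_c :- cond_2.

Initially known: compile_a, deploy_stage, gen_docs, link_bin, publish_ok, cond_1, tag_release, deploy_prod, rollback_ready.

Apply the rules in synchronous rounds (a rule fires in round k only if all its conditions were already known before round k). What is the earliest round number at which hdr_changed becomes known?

Round 1: rule 2 [run_integ :- deploy_prod, compile_a.]; rule 3 [cache_hit :- rollback_ready, link_bin.]; rule 8 [run_unit :- publish_ok, rollback_ready.]; rule 11 [tests_changed :- deploy_stage.]. Adds run_integ, cache_hit, run_unit, tests_changed.
Round 2: rule 5 [src_changed :- cache_hit, compile_a.]; rule 6 [artifact_signed :- run_unit, compile_a.]; rule 10 [compile_c :- run_integ.]; rule 12 [cache_stale :- tests_changed, tag_release.]. Adds src_changed, artifact_signed, compile_c, cache_stale.
Round 3: rule 7 [cfg_changed :- cache_stale, gen_docs.]; rule 13 [lint_clean :- src_changed.]; rule 15 [compile_b :- artifact_signed.]. Adds cfg_changed, lint_clean, compile_b.
Round 4: rule 14 [link_lib :- cfg_changed, compile_b.]. Adds link_lib.
Round 5: rule 4 [format_ok :- link_lib, compile_c.]. Adds format_ok.
Round 6: rule 1 [hdr_changed :- format_ok, lint_clean.]. Adds hdr_changed.
hdr_changed first appears in round 6.

6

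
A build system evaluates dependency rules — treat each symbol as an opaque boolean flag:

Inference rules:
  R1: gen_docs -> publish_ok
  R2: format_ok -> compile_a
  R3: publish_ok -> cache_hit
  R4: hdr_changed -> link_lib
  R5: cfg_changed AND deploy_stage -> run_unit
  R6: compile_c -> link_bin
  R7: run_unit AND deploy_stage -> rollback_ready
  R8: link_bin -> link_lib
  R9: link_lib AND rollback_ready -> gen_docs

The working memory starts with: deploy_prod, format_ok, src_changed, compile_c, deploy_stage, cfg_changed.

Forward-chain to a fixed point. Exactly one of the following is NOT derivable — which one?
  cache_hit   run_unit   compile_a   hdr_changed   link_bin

hdr_changed

Round 1: R2 [format_ok -> compile_a]; R5 [cfg_changed AND deploy_stage -> run_unit]; R6 [compile_c -> link_bin]. Adds compile_a, run_unit, link_bin.
Round 2: R7 [run_unit AND deploy_stage -> rollback_ready]; R8 [link_bin -> link_lib]. Adds rollback_ready, link_lib.
Round 3: R9 [link_lib AND rollback_ready -> gen_docs]. Adds gen_docs.
Round 4: R1 [gen_docs -> publish_ok]. Adds publish_ok.
Round 5: R3 [publish_ok -> cache_hit]. Adds cache_hit.
Derived: cache_hit (round 5), run_unit (round 1), link_bin (round 1), compile_a (round 1). hdr_changed never appears in any round.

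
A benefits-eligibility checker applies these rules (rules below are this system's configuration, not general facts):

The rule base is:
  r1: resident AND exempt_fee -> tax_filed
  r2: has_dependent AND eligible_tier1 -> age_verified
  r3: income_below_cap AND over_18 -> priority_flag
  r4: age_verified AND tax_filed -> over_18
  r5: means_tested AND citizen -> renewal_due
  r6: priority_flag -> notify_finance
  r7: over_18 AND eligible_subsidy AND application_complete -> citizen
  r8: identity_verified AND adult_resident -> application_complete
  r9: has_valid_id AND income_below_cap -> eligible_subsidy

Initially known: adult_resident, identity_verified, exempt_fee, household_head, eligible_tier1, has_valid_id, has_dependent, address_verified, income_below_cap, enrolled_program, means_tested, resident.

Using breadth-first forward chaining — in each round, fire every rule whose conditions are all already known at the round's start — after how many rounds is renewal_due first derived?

Round 1: r1 [resident AND exempt_fee -> tax_filed]; r2 [has_dependent AND eligible_tier1 -> age_verified]; r8 [identity_verified AND adult_resident -> application_complete]; r9 [has_valid_id AND income_below_cap -> eligible_subsidy]. Adds tax_filed, age_verified, application_complete, eligible_subsidy.
Round 2: r4 [age_verified AND tax_filed -> over_18]. Adds over_18.
Round 3: r3 [income_below_cap AND over_18 -> priority_flag]; r7 [over_18 AND eligible_subsidy AND application_complete -> citizen]. Adds priority_flag, citizen.
Round 4: r5 [means_tested AND citizen -> renewal_due]; r6 [priority_flag -> notify_finance]. Adds renewal_due, notify_finance.
renewal_due first appears in round 4.

4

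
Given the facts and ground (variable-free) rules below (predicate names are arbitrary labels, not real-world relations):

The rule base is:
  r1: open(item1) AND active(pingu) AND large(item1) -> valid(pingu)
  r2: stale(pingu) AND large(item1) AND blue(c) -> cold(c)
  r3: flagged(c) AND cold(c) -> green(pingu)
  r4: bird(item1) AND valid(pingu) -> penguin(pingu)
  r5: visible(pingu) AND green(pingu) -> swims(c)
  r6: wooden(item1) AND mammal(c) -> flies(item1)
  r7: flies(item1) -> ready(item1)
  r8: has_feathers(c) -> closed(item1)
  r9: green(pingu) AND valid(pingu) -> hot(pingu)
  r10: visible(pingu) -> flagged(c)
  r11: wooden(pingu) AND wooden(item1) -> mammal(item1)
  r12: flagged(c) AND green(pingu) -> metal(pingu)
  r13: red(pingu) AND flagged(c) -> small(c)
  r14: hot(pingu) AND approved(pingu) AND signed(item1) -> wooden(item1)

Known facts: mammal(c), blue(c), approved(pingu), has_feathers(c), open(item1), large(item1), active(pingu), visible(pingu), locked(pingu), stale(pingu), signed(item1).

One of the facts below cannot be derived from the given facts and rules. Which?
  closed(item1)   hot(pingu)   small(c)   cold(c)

small(c)

Round 1 fires r1, r2, r8, r10, giving valid(pingu), cold(c), closed(item1), flagged(c).
Round 2 fires r3, giving green(pingu).
Round 3 fires r5, r9, r12, giving swims(c), hot(pingu), metal(pingu).
Round 4 fires r14, giving wooden(item1).
Round 5 fires r6, giving flies(item1).
Round 6 fires r7, giving ready(item1).
Derived: closed(item1) (round 1), cold(c) (round 1), hot(pingu) (round 3). small(c) never appears in any round.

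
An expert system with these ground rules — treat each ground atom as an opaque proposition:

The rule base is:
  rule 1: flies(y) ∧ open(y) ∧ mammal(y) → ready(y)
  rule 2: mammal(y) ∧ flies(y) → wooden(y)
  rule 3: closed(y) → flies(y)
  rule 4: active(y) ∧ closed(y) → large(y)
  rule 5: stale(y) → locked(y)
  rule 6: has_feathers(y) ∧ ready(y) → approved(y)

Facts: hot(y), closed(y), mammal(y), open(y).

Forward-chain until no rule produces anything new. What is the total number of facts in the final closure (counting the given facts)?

Round 1: rule 3 [closed(y) → flies(y)]. Adds flies(y).
Round 2: rule 1 [flies(y) ∧ open(y) ∧ mammal(y) → ready(y)]; rule 2 [mammal(y) ∧ flies(y) → wooden(y)]. Adds ready(y), wooden(y).
Closure: {closed(y), flies(y), hot(y), mammal(y), open(y), ready(y), wooden(y)} — 7 facts.

7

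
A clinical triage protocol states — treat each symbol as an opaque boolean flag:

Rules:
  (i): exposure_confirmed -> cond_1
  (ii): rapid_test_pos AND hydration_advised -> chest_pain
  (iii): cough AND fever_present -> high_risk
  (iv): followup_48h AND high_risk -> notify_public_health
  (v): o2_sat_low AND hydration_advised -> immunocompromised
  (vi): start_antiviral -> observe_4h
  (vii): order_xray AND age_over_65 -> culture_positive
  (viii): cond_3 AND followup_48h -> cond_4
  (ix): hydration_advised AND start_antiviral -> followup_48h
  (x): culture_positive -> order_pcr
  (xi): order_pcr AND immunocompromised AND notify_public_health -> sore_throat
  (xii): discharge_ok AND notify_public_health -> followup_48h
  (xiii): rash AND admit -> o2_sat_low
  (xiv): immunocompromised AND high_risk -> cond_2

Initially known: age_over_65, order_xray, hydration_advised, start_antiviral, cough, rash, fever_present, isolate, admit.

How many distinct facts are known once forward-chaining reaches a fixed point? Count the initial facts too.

Round 1 fires (iii), (vi), (vii), (ix), (xiii), giving high_risk, observe_4h, culture_positive, followup_48h, o2_sat_low.
Round 2 fires (iv), (v), (x), giving notify_public_health, immunocompromised, order_pcr.
Round 3 fires (xi), (xiv), giving sore_throat, cond_2.
Closure: {admit, age_over_65, cond_2, cough, culture_positive, fever_present, followup_48h, high_risk, hydration_advised, immunocompromised, isolate, notify_public_health, o2_sat_low, observe_4h, order_pcr, order_xray, rash, sore_throat, start_antiviral} — 19 facts.

19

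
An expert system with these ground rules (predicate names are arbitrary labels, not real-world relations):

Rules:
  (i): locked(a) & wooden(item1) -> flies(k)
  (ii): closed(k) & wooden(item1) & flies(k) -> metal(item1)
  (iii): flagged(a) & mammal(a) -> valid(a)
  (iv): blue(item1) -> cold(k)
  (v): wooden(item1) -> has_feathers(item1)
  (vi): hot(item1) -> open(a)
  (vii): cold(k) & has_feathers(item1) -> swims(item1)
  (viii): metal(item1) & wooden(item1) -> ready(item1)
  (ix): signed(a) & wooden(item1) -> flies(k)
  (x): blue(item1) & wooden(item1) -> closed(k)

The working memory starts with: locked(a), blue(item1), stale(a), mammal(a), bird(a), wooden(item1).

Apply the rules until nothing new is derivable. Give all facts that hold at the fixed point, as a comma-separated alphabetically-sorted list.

[1] (i) [locked(a) & wooden(item1) -> flies(k)]; (iv) [blue(item1) -> cold(k)]; (v) [wooden(item1) -> has_feathers(item1)]; (x) [blue(item1) & wooden(item1) -> closed(k)]. ⇒ new: flies(k), cold(k), has_feathers(item1), closed(k).
[2] (ii) [closed(k) & wooden(item1) & flies(k) -> metal(item1)]; (vii) [cold(k) & has_feathers(item1) -> swims(item1)]. ⇒ new: metal(item1), swims(item1).
[3] (viii) [metal(item1) & wooden(item1) -> ready(item1)]. ⇒ new: ready(item1).

bird(a), blue(item1), closed(k), cold(k), flies(k), has_feathers(item1), locked(a), mammal(a), metal(item1), ready(item1), stale(a), swims(item1), wooden(item1)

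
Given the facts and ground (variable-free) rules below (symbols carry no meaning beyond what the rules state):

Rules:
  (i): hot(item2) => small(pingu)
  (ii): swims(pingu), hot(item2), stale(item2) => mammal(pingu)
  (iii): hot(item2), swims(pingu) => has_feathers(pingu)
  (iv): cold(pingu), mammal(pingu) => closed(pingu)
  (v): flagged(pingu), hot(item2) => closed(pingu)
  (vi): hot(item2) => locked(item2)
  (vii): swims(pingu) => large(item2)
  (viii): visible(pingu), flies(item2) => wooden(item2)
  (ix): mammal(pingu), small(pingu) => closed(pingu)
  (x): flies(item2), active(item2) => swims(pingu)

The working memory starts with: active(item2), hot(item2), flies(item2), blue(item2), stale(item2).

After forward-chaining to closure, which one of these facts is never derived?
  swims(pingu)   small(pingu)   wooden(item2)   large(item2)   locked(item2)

wooden(item2)

[1] (i) [hot(item2) => small(pingu)]; (vi) [hot(item2) => locked(item2)]; (x) [flies(item2), active(item2) => swims(pingu)]. ⇒ new: small(pingu), locked(item2), swims(pingu).
[2] (ii) [swims(pingu), hot(item2), stale(item2) => mammal(pingu)]; (iii) [hot(item2), swims(pingu) => has_feathers(pingu)]; (vii) [swims(pingu) => large(item2)]. ⇒ new: mammal(pingu), has_feathers(pingu), large(item2).
[3] (ix) [mammal(pingu), small(pingu) => closed(pingu)]. ⇒ new: closed(pingu).
Derived: swims(pingu) (round 1), small(pingu) (round 1), locked(item2) (round 1), large(item2) (round 2). wooden(item2) never appears in any round.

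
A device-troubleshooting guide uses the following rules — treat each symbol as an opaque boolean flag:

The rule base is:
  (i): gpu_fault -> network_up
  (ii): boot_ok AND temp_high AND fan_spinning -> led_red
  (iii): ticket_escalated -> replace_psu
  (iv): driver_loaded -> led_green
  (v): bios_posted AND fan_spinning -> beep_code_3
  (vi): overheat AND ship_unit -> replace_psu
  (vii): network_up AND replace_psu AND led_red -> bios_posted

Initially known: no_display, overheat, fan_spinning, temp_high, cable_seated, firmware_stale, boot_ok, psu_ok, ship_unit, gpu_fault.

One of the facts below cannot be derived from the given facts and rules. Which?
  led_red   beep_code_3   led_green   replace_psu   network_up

Round 1 — (i), (ii), (vi), derive network_up, led_red, replace_psu.
Round 2 — (vii), derive bios_posted.
Round 3 — (v), derive beep_code_3.
Derived: led_red (round 1), beep_code_3 (round 3), replace_psu (round 1), network_up (round 1). led_green never appears in any round.

led_green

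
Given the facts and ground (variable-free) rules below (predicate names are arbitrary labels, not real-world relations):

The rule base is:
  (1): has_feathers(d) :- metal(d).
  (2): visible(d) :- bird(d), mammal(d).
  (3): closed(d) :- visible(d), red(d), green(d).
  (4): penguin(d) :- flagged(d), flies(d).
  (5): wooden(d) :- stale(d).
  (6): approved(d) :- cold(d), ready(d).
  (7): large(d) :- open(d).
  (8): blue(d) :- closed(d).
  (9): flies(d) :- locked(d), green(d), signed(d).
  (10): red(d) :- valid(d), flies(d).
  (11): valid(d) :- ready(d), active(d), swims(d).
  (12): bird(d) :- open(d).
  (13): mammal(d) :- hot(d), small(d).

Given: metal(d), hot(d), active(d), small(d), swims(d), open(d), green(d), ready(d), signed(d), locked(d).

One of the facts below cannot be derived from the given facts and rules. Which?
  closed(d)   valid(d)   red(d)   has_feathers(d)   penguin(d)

penguin(d)

Round 1: (1) [has_feathers(d) :- metal(d).]; (7) [large(d) :- open(d).]; (9) [flies(d) :- locked(d), green(d), signed(d).]; (11) [valid(d) :- ready(d), active(d), swims(d).]; (12) [bird(d) :- open(d).]; (13) [mammal(d) :- hot(d), small(d).]. Adds has_feathers(d), large(d), flies(d), valid(d), bird(d), mammal(d).
Round 2: (2) [visible(d) :- bird(d), mammal(d).]; (10) [red(d) :- valid(d), flies(d).]. Adds visible(d), red(d).
Round 3: (3) [closed(d) :- visible(d), red(d), green(d).]. Adds closed(d).
Round 4: (8) [blue(d) :- closed(d).]. Adds blue(d).
Derived: red(d) (round 2), valid(d) (round 1), has_feathers(d) (round 1), closed(d) (round 3). penguin(d) never appears in any round.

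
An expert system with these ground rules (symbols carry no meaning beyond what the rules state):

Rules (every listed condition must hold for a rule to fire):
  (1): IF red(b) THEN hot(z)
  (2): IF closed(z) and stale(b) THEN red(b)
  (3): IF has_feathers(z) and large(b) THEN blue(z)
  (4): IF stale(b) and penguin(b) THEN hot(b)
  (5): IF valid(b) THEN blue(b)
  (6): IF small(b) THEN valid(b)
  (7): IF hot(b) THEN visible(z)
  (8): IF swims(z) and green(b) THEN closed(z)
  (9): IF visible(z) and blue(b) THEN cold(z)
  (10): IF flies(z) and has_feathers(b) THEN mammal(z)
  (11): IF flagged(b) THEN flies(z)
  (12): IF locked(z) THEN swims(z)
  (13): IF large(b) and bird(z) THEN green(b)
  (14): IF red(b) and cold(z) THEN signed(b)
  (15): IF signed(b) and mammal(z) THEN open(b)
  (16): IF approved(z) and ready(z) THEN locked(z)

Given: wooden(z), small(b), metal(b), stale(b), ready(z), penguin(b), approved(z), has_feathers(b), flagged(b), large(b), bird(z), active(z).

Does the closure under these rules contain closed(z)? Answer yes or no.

yes

[1] (4) [IF stale(b) and penguin(b) THEN hot(b)]; (6) [IF small(b) THEN valid(b)]; (11) [IF flagged(b) THEN flies(z)]; (13) [IF large(b) and bird(z) THEN green(b)]; (16) [IF approved(z) and ready(z) THEN locked(z)]. ⇒ new: hot(b), valid(b), flies(z), green(b), locked(z).
[2] (5) [IF valid(b) THEN blue(b)]; (7) [IF hot(b) THEN visible(z)]; (10) [IF flies(z) and has_feathers(b) THEN mammal(z)]; (12) [IF locked(z) THEN swims(z)]. ⇒ new: blue(b), visible(z), mammal(z), swims(z).
[3] (8) [IF swims(z) and green(b) THEN closed(z)]; (9) [IF visible(z) and blue(b) THEN cold(z)]. ⇒ new: closed(z), cold(z).
[4] (2) [IF closed(z) and stale(b) THEN red(b)]. ⇒ new: red(b).
[5] (1) [IF red(b) THEN hot(z)]; (14) [IF red(b) and cold(z) THEN signed(b)]. ⇒ new: hot(z), signed(b).
[6] (15) [IF signed(b) and mammal(z) THEN open(b)]. ⇒ new: open(b).
closed(z) appears in round 3, so it is derivable.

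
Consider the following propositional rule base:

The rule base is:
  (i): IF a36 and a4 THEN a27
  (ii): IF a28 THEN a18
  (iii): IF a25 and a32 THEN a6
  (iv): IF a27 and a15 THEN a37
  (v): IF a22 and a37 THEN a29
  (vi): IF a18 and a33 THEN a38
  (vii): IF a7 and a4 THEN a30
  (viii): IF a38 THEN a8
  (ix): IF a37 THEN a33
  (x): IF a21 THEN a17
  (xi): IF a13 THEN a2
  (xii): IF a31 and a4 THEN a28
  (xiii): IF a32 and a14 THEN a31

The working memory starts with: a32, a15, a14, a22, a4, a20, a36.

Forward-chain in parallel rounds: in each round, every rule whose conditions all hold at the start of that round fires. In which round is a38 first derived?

Round 1: (i) [IF a36 and a4 THEN a27]; (xiii) [IF a32 and a14 THEN a31]. New: a27, a31.
Round 2: (iv) [IF a27 and a15 THEN a37]; (xii) [IF a31 and a4 THEN a28]. New: a37, a28.
Round 3: (ii) [IF a28 THEN a18]; (v) [IF a22 and a37 THEN a29]; (ix) [IF a37 THEN a33]. New: a18, a29, a33.
Round 4: (vi) [IF a18 and a33 THEN a38]. New: a38.
a38 first appears in round 4.

4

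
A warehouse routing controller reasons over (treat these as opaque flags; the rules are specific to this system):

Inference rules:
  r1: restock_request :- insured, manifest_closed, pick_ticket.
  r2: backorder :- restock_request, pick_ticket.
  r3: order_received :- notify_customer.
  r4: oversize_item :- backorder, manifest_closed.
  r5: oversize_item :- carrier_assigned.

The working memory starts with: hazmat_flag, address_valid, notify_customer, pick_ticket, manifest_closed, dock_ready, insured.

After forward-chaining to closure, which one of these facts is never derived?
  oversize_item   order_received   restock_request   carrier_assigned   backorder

carrier_assigned

Round 1 fires r1, r3, giving restock_request, order_received.
Round 2 fires r2, giving backorder.
Round 3 fires r4, giving oversize_item.
Derived: restock_request (round 1), backorder (round 2), oversize_item (round 3), order_received (round 1). carrier_assigned never appears in any round.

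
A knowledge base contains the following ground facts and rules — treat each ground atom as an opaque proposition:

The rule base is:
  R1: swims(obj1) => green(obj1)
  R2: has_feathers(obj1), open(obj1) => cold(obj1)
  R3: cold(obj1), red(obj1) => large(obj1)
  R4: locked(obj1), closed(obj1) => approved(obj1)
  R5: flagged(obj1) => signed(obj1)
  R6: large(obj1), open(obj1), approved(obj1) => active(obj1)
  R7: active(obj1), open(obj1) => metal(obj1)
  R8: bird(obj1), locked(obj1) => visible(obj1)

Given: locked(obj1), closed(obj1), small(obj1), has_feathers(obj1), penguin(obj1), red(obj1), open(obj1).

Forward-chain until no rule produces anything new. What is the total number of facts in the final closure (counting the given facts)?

12

Round 1 fires R2, R4, giving cold(obj1), approved(obj1).
Round 2 fires R3, giving large(obj1).
Round 3 fires R6, giving active(obj1).
Round 4 fires R7, giving metal(obj1).
Closure: {active(obj1), approved(obj1), closed(obj1), cold(obj1), has_feathers(obj1), large(obj1), locked(obj1), metal(obj1), open(obj1), penguin(obj1), red(obj1), small(obj1)} — 12 facts.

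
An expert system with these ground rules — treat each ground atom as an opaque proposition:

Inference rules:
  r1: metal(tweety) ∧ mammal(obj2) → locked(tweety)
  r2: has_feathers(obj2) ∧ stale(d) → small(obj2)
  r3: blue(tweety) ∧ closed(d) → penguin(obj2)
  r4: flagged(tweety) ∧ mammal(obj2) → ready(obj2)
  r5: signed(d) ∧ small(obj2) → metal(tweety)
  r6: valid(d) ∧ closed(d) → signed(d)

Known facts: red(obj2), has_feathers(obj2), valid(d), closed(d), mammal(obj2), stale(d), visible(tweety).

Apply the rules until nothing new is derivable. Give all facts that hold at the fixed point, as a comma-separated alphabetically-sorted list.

[1] r2 [has_feathers(obj2) ∧ stale(d) → small(obj2)]; r6 [valid(d) ∧ closed(d) → signed(d)]. ⇒ new: small(obj2), signed(d).
[2] r5 [signed(d) ∧ small(obj2) → metal(tweety)]. ⇒ new: metal(tweety).
[3] r1 [metal(tweety) ∧ mammal(obj2) → locked(tweety)]. ⇒ new: locked(tweety).

closed(d), has_feathers(obj2), locked(tweety), mammal(obj2), metal(tweety), red(obj2), signed(d), small(obj2), stale(d), valid(d), visible(tweety)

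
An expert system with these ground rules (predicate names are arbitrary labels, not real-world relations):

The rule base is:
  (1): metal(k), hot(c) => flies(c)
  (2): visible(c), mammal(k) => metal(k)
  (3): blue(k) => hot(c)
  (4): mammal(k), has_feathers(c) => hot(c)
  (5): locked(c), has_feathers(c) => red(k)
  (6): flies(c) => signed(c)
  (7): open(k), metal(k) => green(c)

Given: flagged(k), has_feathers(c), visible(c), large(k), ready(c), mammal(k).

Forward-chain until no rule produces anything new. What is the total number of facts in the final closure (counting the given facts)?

Round 1 fires (2), (4), giving metal(k), hot(c).
Round 2 fires (1), giving flies(c).
Round 3 fires (6), giving signed(c).
Closure: {flagged(k), flies(c), has_feathers(c), hot(c), large(k), mammal(k), metal(k), ready(c), signed(c), visible(c)} — 10 facts.

10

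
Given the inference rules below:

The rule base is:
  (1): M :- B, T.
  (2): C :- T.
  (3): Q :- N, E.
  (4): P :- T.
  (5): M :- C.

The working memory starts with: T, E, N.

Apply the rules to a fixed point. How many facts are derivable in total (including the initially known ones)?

7

Round 1: (2) [C :- T.]; (3) [Q :- N, E.]; (4) [P :- T.]. New: C, Q, P.
Round 2: (5) [M :- C.]. New: M.
Closure: {C, E, M, N, P, Q, T} — 7 facts.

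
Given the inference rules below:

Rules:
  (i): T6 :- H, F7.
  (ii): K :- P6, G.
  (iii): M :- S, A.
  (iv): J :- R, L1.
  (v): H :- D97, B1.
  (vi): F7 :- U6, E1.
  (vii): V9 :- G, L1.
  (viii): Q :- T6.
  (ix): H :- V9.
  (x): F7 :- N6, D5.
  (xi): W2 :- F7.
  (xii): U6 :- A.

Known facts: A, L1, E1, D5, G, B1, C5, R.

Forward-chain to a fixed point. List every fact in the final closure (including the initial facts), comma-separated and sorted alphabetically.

A, B1, C5, D5, E1, F7, G, H, J, L1, Q, R, T6, U6, V9, W2

Round 1: (iv) [J :- R, L1.]; (vii) [V9 :- G, L1.]; (xii) [U6 :- A.]. Adds J, V9, U6.
Round 2: (vi) [F7 :- U6, E1.]; (ix) [H :- V9.]. Adds F7, H.
Round 3: (i) [T6 :- H, F7.]; (xi) [W2 :- F7.]. Adds T6, W2.
Round 4: (viii) [Q :- T6.]. Adds Q.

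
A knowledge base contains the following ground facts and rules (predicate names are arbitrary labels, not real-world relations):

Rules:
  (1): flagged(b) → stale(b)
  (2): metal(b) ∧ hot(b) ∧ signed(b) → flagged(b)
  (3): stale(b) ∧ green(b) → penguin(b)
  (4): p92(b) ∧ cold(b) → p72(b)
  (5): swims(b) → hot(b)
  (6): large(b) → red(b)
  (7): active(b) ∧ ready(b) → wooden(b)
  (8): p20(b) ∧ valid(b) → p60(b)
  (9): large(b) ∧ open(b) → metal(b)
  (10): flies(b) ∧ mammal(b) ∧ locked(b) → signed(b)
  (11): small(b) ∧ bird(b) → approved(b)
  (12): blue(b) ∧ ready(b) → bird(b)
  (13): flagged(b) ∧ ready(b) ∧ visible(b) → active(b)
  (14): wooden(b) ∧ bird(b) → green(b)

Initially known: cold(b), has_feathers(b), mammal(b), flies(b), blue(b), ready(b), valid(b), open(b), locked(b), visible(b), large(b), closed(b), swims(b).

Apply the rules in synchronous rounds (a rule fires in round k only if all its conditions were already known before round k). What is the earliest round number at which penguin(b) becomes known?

6

[1] (5) [swims(b) → hot(b)]; (6) [large(b) → red(b)]; (9) [large(b) ∧ open(b) → metal(b)]; (10) [flies(b) ∧ mammal(b) ∧ locked(b) → signed(b)]; (12) [blue(b) ∧ ready(b) → bird(b)]. ⇒ new: hot(b), red(b), metal(b), signed(b), bird(b).
[2] (2) [metal(b) ∧ hot(b) ∧ signed(b) → flagged(b)]. ⇒ new: flagged(b).
[3] (1) [flagged(b) → stale(b)]; (13) [flagged(b) ∧ ready(b) ∧ visible(b) → active(b)]. ⇒ new: stale(b), active(b).
[4] (7) [active(b) ∧ ready(b) → wooden(b)]. ⇒ new: wooden(b).
[5] (14) [wooden(b) ∧ bird(b) → green(b)]. ⇒ new: green(b).
[6] (3) [stale(b) ∧ green(b) → penguin(b)]. ⇒ new: penguin(b).
penguin(b) first appears in round 6.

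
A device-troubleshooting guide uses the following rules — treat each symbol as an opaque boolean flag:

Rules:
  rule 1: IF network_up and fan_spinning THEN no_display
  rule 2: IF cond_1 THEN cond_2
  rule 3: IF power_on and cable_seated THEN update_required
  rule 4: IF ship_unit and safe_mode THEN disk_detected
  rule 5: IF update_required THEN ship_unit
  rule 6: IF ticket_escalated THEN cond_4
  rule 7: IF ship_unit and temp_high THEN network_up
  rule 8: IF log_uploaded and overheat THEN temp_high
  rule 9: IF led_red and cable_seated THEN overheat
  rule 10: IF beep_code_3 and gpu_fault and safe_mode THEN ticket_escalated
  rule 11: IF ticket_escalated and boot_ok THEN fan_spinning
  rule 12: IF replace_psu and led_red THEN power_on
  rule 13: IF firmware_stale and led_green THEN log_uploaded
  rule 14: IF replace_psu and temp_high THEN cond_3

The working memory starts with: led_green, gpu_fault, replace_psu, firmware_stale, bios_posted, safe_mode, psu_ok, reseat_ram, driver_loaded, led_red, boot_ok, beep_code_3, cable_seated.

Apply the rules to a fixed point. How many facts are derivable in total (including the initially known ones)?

26

Round 1 — rule 9, rule 10, rule 12, rule 13, derive overheat, ticket_escalated, power_on, log_uploaded.
Round 2 — rule 3, rule 6, rule 8, rule 11, derive update_required, cond_4, temp_high, fan_spinning.
Round 3 — rule 5, rule 14, derive ship_unit, cond_3.
Round 4 — rule 4, rule 7, derive disk_detected, network_up.
Round 5 — rule 1, derive no_display.
Closure: {beep_code_3, bios_posted, boot_ok, cable_seated, cond_3, cond_4, disk_detected, driver_loaded, fan_spinning, firmware_stale, gpu_fault, led_green, led_red, log_uploaded, network_up, no_display, overheat, power_on, psu_ok, replace_psu, reseat_ram, safe_mode, ship_unit, temp_high, ticket_escalated, update_required} — 26 facts.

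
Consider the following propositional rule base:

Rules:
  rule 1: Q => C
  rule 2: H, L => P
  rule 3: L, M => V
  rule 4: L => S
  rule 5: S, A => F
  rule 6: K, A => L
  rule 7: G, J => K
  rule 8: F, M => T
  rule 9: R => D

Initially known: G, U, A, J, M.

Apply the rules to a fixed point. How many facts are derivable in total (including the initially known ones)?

11

Round 1: rule 7 [G, J => K]. New: K.
Round 2: rule 6 [K, A => L]. New: L.
Round 3: rule 3 [L, M => V]; rule 4 [L => S]. New: V, S.
Round 4: rule 5 [S, A => F]. New: F.
Round 5: rule 8 [F, M => T]. New: T.
Closure: {A, F, G, J, K, L, M, S, T, U, V} — 11 facts.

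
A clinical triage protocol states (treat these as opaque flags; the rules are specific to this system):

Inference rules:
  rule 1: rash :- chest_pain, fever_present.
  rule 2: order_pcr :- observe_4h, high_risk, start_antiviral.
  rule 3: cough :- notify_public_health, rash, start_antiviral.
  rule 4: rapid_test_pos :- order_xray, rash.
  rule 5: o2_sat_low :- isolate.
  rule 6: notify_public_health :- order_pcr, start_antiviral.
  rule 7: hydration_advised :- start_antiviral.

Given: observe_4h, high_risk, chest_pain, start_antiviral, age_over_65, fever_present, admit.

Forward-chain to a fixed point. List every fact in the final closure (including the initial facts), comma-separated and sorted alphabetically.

admit, age_over_65, chest_pain, cough, fever_present, high_risk, hydration_advised, notify_public_health, observe_4h, order_pcr, rash, start_antiviral

Round 1 — rule 1, rule 2, rule 7, derive rash, order_pcr, hydration_advised.
Round 2 — rule 6, derive notify_public_health.
Round 3 — rule 3, derive cough.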